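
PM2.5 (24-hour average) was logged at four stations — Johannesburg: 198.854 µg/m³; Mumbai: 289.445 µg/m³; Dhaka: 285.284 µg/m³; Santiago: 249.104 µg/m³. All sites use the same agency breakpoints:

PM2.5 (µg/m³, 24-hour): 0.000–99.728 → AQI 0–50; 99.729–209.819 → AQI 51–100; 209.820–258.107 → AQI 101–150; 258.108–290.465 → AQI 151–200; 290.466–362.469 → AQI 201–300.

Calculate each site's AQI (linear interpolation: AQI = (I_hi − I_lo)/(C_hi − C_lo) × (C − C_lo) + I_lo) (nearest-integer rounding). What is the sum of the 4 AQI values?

Johannesburg 198.854: bracket 99.729–209.819 → index 51–100; slope 49/110.090, offset 99.125.
AQI = 51 + 49/110.090·99.125 ≈ 95.12 ⇒ 95.
Mumbai: 289.445 lies in 258.108–290.465, so I_lo=151, I_hi=200, C_lo=258.108, C_hi=290.465.
(200−151)/(290.465−258.108) × (289.445−258.108) + 151 = 49/32.357 × 31.337 + 151 ≈ 198.46 → 198.
Dhaka: 285.284 lies in 258.108–290.465, so I_lo=151, I_hi=200, C_lo=258.108, C_hi=290.465.
(200−151)/(290.465−258.108) × (285.284−258.108) + 151 = 49/32.357 × 27.176 + 151 ≈ 192.15 → 192.
Santiago 249.104: bracket 209.820–258.107 → index 101–150; slope 49/48.287, offset 39.284.
AQI = 101 + 49/48.287·39.284 ≈ 140.86 ⇒ 141.
AQIs: Johannesburg=95, Mumbai=198, Dhaka=192, Santiago=141. Sum = 95 + 198 + 192 + 141 = 626.

626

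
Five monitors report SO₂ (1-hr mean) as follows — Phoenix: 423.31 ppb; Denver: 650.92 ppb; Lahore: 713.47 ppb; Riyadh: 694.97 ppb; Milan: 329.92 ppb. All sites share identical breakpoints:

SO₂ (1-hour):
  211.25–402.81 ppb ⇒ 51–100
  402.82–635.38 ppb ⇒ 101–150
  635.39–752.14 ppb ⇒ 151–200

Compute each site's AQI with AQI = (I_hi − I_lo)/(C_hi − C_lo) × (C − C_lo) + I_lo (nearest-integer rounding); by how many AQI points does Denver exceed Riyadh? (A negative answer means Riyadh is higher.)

Phoenix: row 402.82–635.38 (AQI 101–150). (150−101)·(423.31−402.82)/(635.38−402.82) + 101 = 49·20.49/232.56 + 101 ≈ 105.32 → 105.
Denver: 650.92 lies in 635.39–752.14, so I_lo=151, I_hi=200, C_lo=635.39, C_hi=752.14.
(200−151)/(752.14−635.39) × (650.92−635.39) + 151 = 49/116.75 × 15.53 + 151 ≈ 157.52 → 158.
Lahore: 713.47 lies in 635.39–752.14, so I_lo=151, I_hi=200, C_lo=635.39, C_hi=752.14.
(200−151)/(752.14−635.39) × (713.47−635.39) + 151 = 49/116.75 × 78.08 + 151 ≈ 183.77 → 184.
Riyadh: 694.97 ∈ [635.39, 752.14] ↔ index [151, 200].
151 + (694.97−635.39)·(200−151)/(752.14−635.39) = 151 + 59.58·49/116.75 ≈ 176.01, so AQI = 176.
Milan: 329.92 ∈ [211.25, 402.81] ↔ index [51, 100].
51 + (329.92−211.25)·(100−51)/(402.81−211.25) = 51 + 118.67·49/191.56 ≈ 81.36, so AQI = 81.
AQIs: Phoenix=105, Denver=158, Lahore=184, Riyadh=176, Milan=81. Denver (158) − Riyadh (176) = -18.

-18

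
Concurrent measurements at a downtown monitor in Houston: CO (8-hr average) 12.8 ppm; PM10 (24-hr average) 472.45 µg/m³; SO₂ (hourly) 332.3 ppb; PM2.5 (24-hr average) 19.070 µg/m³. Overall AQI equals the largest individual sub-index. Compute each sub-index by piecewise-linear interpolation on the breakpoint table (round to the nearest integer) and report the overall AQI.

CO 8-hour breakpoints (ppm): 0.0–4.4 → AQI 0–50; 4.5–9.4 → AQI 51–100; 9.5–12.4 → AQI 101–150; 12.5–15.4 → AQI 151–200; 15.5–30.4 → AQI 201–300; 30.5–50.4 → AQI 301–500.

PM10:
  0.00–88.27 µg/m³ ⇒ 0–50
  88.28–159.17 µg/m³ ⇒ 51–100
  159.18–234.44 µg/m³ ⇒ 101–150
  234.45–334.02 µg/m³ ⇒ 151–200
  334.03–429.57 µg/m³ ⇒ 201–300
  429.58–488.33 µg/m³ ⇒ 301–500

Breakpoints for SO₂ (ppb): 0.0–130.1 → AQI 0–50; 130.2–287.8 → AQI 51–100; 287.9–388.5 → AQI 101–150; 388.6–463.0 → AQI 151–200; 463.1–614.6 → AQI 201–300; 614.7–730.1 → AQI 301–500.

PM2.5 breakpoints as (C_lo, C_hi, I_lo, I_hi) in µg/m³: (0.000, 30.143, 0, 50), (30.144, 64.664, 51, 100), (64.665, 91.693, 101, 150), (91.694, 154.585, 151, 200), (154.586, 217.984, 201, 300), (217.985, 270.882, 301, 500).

446

CO: 12.8 lies in 12.5–15.4, so I_lo=151, I_hi=200, C_lo=12.5, C_hi=15.4.
(200−151)/(15.4−12.5) × (12.8−12.5) + 151 = 49/2.9 × 0.3 + 151 ≈ 156.07 → 156.
PM10: row 429.58–488.33 (AQI 301–500). (500−301)·(472.45−429.58)/(488.33−429.58) + 301 = 199·42.87/58.75 + 301 ≈ 446.21 → 446.
SO₂: 332.3 ∈ [287.9, 388.5] ↔ index [101, 150].
101 + (332.3−287.9)·(150−101)/(388.5−287.9) = 101 + 44.4·49/100.6 ≈ 122.63, so AQI = 123.
PM2.5 19.070: bracket 0.000–30.143 → index 0–50; slope 50/30.143, offset 19.070.
AQI = 0 + 50/30.143·19.070 ≈ 31.63 ⇒ 32.
Sub-indices: CO→156, PM10→446, SO₂→123, PM2.5→32. Overall AQI = max = 446; dominant pollutant is PM10.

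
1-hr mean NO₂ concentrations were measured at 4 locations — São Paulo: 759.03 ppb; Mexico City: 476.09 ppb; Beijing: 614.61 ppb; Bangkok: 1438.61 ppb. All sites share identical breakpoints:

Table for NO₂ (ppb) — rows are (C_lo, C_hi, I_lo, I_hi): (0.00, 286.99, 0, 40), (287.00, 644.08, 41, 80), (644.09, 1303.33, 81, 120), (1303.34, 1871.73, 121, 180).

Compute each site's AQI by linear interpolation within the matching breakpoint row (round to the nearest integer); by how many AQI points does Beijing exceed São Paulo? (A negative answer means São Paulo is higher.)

-11

São Paulo: row 644.09–1303.33 (AQI 81–120). (120−81)·(759.03−644.09)/(1303.33−644.09) + 81 = 39·114.94/659.24 + 81 ≈ 87.80 → 88.
Mexico City: 476.09 ∈ [287.00, 644.08] ↔ index [41, 80].
41 + (476.09−287.00)·(80−41)/(644.08−287.00) = 41 + 189.09·39/357.08 ≈ 61.65, so AQI = 62.
Beijing 614.61: bracket 287.00–644.08 → index 41–80; slope 39/357.08, offset 327.61.
AQI = 41 + 39/357.08·327.61 ≈ 76.78 ⇒ 77.
Bangkok: 1438.61 ∈ [1303.34, 1871.73] ↔ index [121, 180].
121 + (1438.61−1303.34)·(180−121)/(1871.73−1303.34) = 121 + 135.27·59/568.39 ≈ 135.04, so AQI = 135.
AQIs: São Paulo=88, Mexico City=62, Beijing=77, Bangkok=135. Beijing (77) − São Paulo (88) = -11.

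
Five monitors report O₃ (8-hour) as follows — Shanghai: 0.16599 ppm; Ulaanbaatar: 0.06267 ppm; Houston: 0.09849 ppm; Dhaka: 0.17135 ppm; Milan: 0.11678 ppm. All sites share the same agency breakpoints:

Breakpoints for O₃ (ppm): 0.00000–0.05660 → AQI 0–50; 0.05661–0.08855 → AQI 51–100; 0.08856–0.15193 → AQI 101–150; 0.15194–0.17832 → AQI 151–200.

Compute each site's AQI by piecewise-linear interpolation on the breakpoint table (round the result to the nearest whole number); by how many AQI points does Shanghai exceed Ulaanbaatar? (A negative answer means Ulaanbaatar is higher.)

117

Shanghai: 0.16599 ∈ [0.15194, 0.17832] ↔ index [151, 200].
151 + (0.16599−0.15194)·(200−151)/(0.17832−0.15194) = 151 + 0.01405·49/0.02638 ≈ 177.10, so AQI = 177.
Ulaanbaatar: 0.06267 ∈ [0.05661, 0.08855] ↔ index [51, 100].
51 + (0.06267−0.05661)·(100−51)/(0.08855−0.05661) = 51 + 0.00606·49/0.03194 ≈ 60.30, so AQI = 60.
Houston: row 0.08856–0.15193 (AQI 101–150). (150−101)·(0.09849−0.08856)/(0.15193−0.08856) + 101 = 49·0.00993/0.06337 + 101 ≈ 108.68 → 109.
Dhaka: 0.17135 lies in 0.15194–0.17832, so I_lo=151, I_hi=200, C_lo=0.15194, C_hi=0.17832.
(200−151)/(0.17832−0.15194) × (0.17135−0.15194) + 151 = 49/0.02638 × 0.01941 + 151 ≈ 187.05 → 187.
Milan: 0.11678 lies in 0.08856–0.15193, so I_lo=101, I_hi=150, C_lo=0.08856, C_hi=0.15193.
(150−101)/(0.15193−0.08856) × (0.11678−0.08856) + 101 = 49/0.06337 × 0.02822 + 101 ≈ 122.82 → 123.
AQIs: Shanghai=177, Ulaanbaatar=60, Houston=109, Dhaka=187, Milan=123. Shanghai (177) − Ulaanbaatar (60) = 117.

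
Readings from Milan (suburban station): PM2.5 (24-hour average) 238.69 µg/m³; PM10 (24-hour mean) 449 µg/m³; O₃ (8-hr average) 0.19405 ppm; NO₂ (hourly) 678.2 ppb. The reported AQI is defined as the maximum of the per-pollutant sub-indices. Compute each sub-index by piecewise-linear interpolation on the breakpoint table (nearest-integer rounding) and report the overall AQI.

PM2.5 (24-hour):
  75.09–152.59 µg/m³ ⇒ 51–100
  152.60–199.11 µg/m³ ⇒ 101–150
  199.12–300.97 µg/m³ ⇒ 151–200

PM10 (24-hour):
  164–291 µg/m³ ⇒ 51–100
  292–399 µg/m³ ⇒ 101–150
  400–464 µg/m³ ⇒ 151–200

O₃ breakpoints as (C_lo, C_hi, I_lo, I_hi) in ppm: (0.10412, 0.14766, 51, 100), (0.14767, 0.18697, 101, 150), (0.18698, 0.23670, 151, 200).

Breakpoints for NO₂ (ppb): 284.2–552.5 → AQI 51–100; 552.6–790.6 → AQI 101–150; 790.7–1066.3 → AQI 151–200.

189

PM2.5: 238.69 lies in 199.12–300.97, so I_lo=151, I_hi=200, C_lo=199.12, C_hi=300.97.
(200−151)/(300.97−199.12) × (238.69−199.12) + 151 = 49/101.85 × 39.57 + 151 ≈ 170.04 → 170.
PM10: 449 ∈ [400, 464] ↔ index [151, 200].
151 + (449−400)·(200−151)/(464−400) = 151 + 49·49/64 ≈ 188.52, so AQI = 189.
O₃ 0.19405: bracket 0.18698–0.23670 → index 151–200; slope 49/0.04972, offset 0.00707.
AQI = 151 + 49/0.04972·0.00707 ≈ 157.97 ⇒ 158.
NO₂: 678.2 ∈ [552.6, 790.6] ↔ index [101, 150].
101 + (678.2−552.6)·(150−101)/(790.6−552.6) = 101 + 125.6·49/238.0 ≈ 126.86, so AQI = 127.
Sub-indices: PM2.5→170, PM10→189, O₃→158, NO₂→127. Overall AQI = max = 189; dominant pollutant is PM10.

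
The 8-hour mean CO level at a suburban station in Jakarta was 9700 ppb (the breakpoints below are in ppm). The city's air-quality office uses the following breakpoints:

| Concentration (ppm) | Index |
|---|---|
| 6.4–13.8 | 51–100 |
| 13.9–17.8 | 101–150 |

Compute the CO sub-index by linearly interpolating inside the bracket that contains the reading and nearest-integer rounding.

73

Convert: 9700 ppb = 9.7 ppm.
CO 9.7: bracket 6.4–13.8 → index 51–100; slope 49/7.4, offset 3.3.
AQI = 51 + 49/7.4·3.3 ≈ 72.85 ⇒ 73.
AQI 73 falls in the Moderate category.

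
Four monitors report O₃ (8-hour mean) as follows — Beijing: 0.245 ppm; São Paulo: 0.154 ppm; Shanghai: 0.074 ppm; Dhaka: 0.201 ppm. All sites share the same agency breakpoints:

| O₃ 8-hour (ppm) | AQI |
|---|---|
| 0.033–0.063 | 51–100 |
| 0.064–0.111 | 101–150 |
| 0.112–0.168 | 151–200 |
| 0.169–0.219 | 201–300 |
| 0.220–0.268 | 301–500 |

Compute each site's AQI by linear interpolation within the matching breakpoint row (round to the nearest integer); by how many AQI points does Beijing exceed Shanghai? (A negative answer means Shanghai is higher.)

294

Beijing: 0.245 ∈ [0.220, 0.268] ↔ index [301, 500].
301 + (0.245−0.220)·(500−301)/(0.268−0.220) = 301 + 0.025·199/0.048 ≈ 404.65, so AQI = 405.
São Paulo: 0.154 ∈ [0.112, 0.168] ↔ index [151, 200].
151 + (0.154−0.112)·(200−151)/(0.168−0.112) = 151 + 0.042·49/0.056 ≈ 187.75, so AQI = 188.
Shanghai: 0.074 lies in 0.064–0.111, so I_lo=101, I_hi=150, C_lo=0.064, C_hi=0.111.
(150−101)/(0.111−0.064) × (0.074−0.064) + 101 = 49/0.047 × 0.010 + 101 ≈ 111.43 → 111.
Dhaka: 0.201 lies in 0.169–0.219, so I_lo=201, I_hi=300, C_lo=0.169, C_hi=0.219.
(300−201)/(0.219−0.169) × (0.201−0.169) + 201 = 99/0.050 × 0.032 + 201 ≈ 264.36 → 264.
AQIs: Beijing=405, São Paulo=188, Shanghai=111, Dhaka=264. Beijing (405) − Shanghai (111) = 294.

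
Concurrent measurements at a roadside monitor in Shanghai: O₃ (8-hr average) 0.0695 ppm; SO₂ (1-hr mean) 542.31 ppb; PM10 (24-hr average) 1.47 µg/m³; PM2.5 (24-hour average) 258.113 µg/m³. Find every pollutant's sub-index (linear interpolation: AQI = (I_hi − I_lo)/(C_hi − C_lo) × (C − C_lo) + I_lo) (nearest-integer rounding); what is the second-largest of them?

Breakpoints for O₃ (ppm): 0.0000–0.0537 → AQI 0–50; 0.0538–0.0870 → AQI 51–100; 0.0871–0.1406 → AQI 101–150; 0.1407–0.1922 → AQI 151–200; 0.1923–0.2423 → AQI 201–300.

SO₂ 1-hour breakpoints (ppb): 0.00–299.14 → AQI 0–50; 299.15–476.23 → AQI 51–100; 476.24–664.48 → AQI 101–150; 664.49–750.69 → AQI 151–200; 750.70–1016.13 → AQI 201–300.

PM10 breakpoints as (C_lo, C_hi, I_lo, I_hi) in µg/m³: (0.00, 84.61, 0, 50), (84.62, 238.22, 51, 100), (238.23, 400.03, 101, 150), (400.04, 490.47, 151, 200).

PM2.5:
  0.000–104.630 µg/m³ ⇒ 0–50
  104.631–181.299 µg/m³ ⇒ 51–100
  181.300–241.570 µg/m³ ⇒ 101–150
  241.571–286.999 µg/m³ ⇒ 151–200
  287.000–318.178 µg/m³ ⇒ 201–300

118

O₃: 0.0695 lies in 0.0538–0.0870, so I_lo=51, I_hi=100, C_lo=0.0538, C_hi=0.0870.
(100−51)/(0.0870−0.0538) × (0.0695−0.0538) + 51 = 49/0.0332 × 0.0157 + 51 ≈ 74.17 → 74.
SO₂: 542.31 lies in 476.24–664.48, so I_lo=101, I_hi=150, C_lo=476.24, C_hi=664.48.
(150−101)/(664.48−476.24) × (542.31−476.24) + 101 = 49/188.24 × 66.07 + 101 ≈ 118.20 → 118.
PM10: 1.47 lies in 0.00–84.61, so I_lo=0, I_hi=50, C_lo=0.00, C_hi=84.61.
(50−0)/(84.61−0.00) × (1.47−0.00) + 0 = 50/84.61 × 1.47 + 0 ≈ 0.87 → 1.
PM2.5 258.113: bracket 241.571–286.999 → index 151–200; slope 49/45.428, offset 16.542.
AQI = 151 + 49/45.428·16.542 ≈ 168.84 ⇒ 169.
Sub-indices: O₃→74, SO₂→118, PM10→1, PM2.5→169. Ranked high→low: 169, 118, 74, 1. Second-highest sub-index = 118.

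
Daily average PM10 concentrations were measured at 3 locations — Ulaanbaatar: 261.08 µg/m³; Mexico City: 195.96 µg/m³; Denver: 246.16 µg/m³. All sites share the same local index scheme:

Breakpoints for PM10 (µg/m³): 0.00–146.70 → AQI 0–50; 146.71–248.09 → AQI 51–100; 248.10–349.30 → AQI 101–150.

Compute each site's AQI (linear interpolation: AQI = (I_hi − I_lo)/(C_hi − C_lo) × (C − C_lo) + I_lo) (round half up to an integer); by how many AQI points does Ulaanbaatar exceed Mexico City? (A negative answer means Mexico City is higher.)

32

Ulaanbaatar 261.08: bracket 248.10–349.30 → index 101–150; slope 49/101.20, offset 12.98.
AQI = 101 + 49/101.20·12.98 ≈ 107.28 ⇒ 107.
Mexico City: 195.96 ∈ [146.71, 248.09] ↔ index [51, 100].
51 + (195.96−146.71)·(100−51)/(248.09−146.71) = 51 + 49.25·49/101.38 ≈ 74.80, so AQI = 75.
Denver 246.16: bracket 146.71–248.09 → index 51–100; slope 49/101.38, offset 99.45.
AQI = 51 + 49/101.38·99.45 ≈ 99.07 ⇒ 99.
AQIs: Ulaanbaatar=107, Mexico City=75, Denver=99. Ulaanbaatar (107) − Mexico City (75) = 32.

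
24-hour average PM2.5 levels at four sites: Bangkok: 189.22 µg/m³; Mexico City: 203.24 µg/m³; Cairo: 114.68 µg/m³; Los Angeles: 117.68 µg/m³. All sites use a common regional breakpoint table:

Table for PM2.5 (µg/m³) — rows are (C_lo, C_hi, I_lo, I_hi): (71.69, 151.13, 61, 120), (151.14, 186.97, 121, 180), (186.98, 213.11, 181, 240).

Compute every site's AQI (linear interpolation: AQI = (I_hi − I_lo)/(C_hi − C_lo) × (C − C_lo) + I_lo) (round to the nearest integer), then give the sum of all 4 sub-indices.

Bangkok 189.22: bracket 186.98–213.11 → index 181–240; slope 59/26.13, offset 2.24.
AQI = 181 + 59/26.13·2.24 ≈ 186.06 ⇒ 186.
Mexico City: 203.24 ∈ [186.98, 213.11] ↔ index [181, 240].
181 + (203.24−186.98)·(240−181)/(213.11−186.98) = 181 + 16.26·59/26.13 ≈ 217.71, so AQI = 218.
Cairo 114.68: bracket 71.69–151.13 → index 61–120; slope 59/79.44, offset 42.99.
AQI = 61 + 59/79.44·42.99 ≈ 92.93 ⇒ 93.
Los Angeles 117.68: bracket 71.69–151.13 → index 61–120; slope 59/79.44, offset 45.99.
AQI = 61 + 59/79.44·45.99 ≈ 95.16 ⇒ 95.
AQIs: Bangkok=186, Mexico City=218, Cairo=93, Los Angeles=95. Sum = 186 + 218 + 93 + 95 = 592.

592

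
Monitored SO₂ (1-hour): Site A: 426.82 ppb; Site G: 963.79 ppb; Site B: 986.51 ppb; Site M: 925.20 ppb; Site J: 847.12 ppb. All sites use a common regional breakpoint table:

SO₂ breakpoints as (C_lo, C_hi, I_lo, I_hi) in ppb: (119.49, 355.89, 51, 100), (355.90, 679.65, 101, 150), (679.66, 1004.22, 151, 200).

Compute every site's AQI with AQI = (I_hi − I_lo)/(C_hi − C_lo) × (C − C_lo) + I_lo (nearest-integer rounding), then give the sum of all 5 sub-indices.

867

Site A 426.82: bracket 355.90–679.65 → index 101–150; slope 49/323.75, offset 70.92.
AQI = 101 + 49/323.75·70.92 ≈ 111.73 ⇒ 112.
Site G: row 679.66–1004.22 (AQI 151–200). (200−151)·(963.79−679.66)/(1004.22−679.66) + 151 = 49·284.13/324.56 + 151 ≈ 193.90 → 194.
Site B 986.51: bracket 679.66–1004.22 → index 151–200; slope 49/324.56, offset 306.85.
AQI = 151 + 49/324.56·306.85 ≈ 197.33 ⇒ 197.
Site M: row 679.66–1004.22 (AQI 151–200). (200−151)·(925.20−679.66)/(1004.22−679.66) + 151 = 49·245.54/324.56 + 151 ≈ 188.07 → 188.
Site J 847.12: bracket 679.66–1004.22 → index 151–200; slope 49/324.56, offset 167.46.
AQI = 151 + 49/324.56·167.46 ≈ 176.28 ⇒ 176.
AQIs: Site A=112, Site G=194, Site B=197, Site M=188, Site J=176. Sum = 112 + 194 + 197 + 188 + 176 = 867.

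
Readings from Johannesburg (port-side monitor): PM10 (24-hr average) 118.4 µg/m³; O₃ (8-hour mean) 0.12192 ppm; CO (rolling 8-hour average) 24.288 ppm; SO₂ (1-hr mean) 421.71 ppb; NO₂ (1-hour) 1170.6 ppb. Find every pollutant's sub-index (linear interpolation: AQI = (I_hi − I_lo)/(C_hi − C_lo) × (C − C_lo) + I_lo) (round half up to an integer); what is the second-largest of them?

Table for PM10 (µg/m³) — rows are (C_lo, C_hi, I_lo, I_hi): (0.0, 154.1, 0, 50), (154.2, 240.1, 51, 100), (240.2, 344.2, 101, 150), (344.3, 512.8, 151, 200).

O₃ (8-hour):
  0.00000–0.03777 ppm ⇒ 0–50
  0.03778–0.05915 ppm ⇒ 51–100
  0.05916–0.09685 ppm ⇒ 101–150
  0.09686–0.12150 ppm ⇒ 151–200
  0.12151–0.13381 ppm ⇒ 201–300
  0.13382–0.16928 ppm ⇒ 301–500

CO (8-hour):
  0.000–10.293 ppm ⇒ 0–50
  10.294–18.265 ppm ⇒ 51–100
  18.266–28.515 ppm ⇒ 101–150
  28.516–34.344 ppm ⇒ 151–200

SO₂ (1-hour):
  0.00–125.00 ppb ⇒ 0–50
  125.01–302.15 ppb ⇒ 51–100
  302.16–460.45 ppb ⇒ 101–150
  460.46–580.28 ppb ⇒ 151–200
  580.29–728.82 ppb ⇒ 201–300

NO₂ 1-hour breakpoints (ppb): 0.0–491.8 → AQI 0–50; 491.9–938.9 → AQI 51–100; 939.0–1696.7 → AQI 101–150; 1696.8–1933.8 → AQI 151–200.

138

PM10: 118.4 ∈ [0.0, 154.1] ↔ index [0, 50].
0 + (118.4−0.0)·(50−0)/(154.1−0.0) = 0 + 118.4·50/154.1 ≈ 38.42, so AQI = 38.
O₃: 0.12192 lies in 0.12151–0.13381, so I_lo=201, I_hi=300, C_lo=0.12151, C_hi=0.13381.
(300−201)/(0.13381−0.12151) × (0.12192−0.12151) + 201 = 99/0.01230 × 0.00041 + 201 ≈ 204.30 → 204.
CO: 24.288 ∈ [18.266, 28.515] ↔ index [101, 150].
101 + (24.288−18.266)·(150−101)/(28.515−18.266) = 101 + 6.022·49/10.249 ≈ 129.79, so AQI = 130.
SO₂ 421.71: bracket 302.16–460.45 → index 101–150; slope 49/158.29, offset 119.55.
AQI = 101 + 49/158.29·119.55 ≈ 138.01 ⇒ 138.
NO₂: 1170.6 ∈ [939.0, 1696.7] ↔ index [101, 150].
101 + (1170.6−939.0)·(150−101)/(1696.7−939.0) = 101 + 231.6·49/757.7 ≈ 115.98, so AQI = 116.
Sub-indices: PM10→38, O₃→204, CO→130, SO₂→138, NO₂→116. Ranked high→low: 204, 138, 130, 116, 38. Second-highest sub-index = 138.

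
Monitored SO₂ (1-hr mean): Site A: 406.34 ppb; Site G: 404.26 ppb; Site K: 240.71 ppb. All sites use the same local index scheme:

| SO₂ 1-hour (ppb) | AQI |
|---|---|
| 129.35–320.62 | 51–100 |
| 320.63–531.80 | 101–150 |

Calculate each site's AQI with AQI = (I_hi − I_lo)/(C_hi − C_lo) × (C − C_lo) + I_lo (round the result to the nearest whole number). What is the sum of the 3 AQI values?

321

Site A: 406.34 lies in 320.63–531.80, so I_lo=101, I_hi=150, C_lo=320.63, C_hi=531.80.
(150−101)/(531.80−320.63) × (406.34−320.63) + 101 = 49/211.17 × 85.71 + 101 ≈ 120.89 → 121.
Site G: 404.26 lies in 320.63–531.80, so I_lo=101, I_hi=150, C_lo=320.63, C_hi=531.80.
(150−101)/(531.80−320.63) × (404.26−320.63) + 101 = 49/211.17 × 83.63 + 101 ≈ 120.41 → 120.
Site K 240.71: bracket 129.35–320.62 → index 51–100; slope 49/191.27, offset 111.36.
AQI = 51 + 49/191.27·111.36 ≈ 79.53 ⇒ 80.
AQIs: Site A=121, Site G=120, Site K=80. Sum = 121 + 120 + 80 = 321.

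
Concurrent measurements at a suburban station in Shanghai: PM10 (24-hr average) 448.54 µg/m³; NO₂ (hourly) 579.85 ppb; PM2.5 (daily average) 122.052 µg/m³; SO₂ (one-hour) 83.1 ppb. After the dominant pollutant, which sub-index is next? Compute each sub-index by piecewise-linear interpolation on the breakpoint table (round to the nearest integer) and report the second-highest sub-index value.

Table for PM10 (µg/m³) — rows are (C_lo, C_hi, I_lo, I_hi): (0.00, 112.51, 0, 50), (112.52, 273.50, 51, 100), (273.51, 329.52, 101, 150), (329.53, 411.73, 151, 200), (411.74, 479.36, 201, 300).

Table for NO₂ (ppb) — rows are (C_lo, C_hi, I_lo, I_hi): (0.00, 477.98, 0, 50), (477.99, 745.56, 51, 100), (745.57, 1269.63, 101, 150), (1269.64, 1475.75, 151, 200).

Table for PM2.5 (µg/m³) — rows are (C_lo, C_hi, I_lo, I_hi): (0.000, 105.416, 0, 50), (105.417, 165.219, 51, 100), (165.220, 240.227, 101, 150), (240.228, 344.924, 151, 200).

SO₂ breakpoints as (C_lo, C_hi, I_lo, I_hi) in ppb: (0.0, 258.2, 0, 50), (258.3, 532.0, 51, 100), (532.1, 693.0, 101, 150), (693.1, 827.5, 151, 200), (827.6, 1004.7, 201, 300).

PM10 448.54: bracket 411.74–479.36 → index 201–300; slope 99/67.62, offset 36.80.
AQI = 201 + 99/67.62·36.80 ≈ 254.88 ⇒ 255.
NO₂: 579.85 lies in 477.99–745.56, so I_lo=51, I_hi=100, C_lo=477.99, C_hi=745.56.
(100−51)/(745.56−477.99) × (579.85−477.99) + 51 = 49/267.57 × 101.86 + 51 ≈ 69.65 → 70.
PM2.5: 122.052 ∈ [105.417, 165.219] ↔ index [51, 100].
51 + (122.052−105.417)·(100−51)/(165.219−105.417) = 51 + 16.635·49/59.802 ≈ 64.63, so AQI = 65.
SO₂: row 0.0–258.2 (AQI 0–50). (50−0)·(83.1−0.0)/(258.2−0.0) + 0 = 50·83.1/258.2 + 0 ≈ 16.09 → 16.
Sub-indices: PM10→255, NO₂→70, PM2.5→65, SO₂→16. Ranked high→low: 255, 70, 65, 16. Second-highest sub-index = 70.

70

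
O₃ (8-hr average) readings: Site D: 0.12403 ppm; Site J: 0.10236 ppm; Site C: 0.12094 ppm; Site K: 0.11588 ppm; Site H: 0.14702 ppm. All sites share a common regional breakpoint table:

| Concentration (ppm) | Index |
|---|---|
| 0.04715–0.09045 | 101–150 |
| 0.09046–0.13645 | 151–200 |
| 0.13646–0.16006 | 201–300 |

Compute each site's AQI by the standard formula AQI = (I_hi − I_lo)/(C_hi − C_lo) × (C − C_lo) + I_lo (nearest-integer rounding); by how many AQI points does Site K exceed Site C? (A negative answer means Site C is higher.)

Site D: row 0.09046–0.13645 (AQI 151–200). (200−151)·(0.12403−0.09046)/(0.13645−0.09046) + 151 = 49·0.03357/0.04599 + 151 ≈ 186.77 → 187.
Site J: row 0.09046–0.13645 (AQI 151–200). (200−151)·(0.10236−0.09046)/(0.13645−0.09046) + 151 = 49·0.01190/0.04599 + 151 ≈ 163.68 → 164.
Site C: 0.12094 ∈ [0.09046, 0.13645] ↔ index [151, 200].
151 + (0.12094−0.09046)·(200−151)/(0.13645−0.09046) = 151 + 0.03048·49/0.04599 ≈ 183.47, so AQI = 183.
Site K: row 0.09046–0.13645 (AQI 151–200). (200−151)·(0.11588−0.09046)/(0.13645−0.09046) + 151 = 49·0.02542/0.04599 + 151 ≈ 178.08 → 178.
Site H: 0.14702 ∈ [0.13646, 0.16006] ↔ index [201, 300].
201 + (0.14702−0.13646)·(300−201)/(0.16006−0.13646) = 201 + 0.01056·99/0.02360 ≈ 245.30, so AQI = 245.
AQIs: Site D=187, Site J=164, Site C=183, Site K=178, Site H=245. Site K (178) − Site C (183) = -5.

-5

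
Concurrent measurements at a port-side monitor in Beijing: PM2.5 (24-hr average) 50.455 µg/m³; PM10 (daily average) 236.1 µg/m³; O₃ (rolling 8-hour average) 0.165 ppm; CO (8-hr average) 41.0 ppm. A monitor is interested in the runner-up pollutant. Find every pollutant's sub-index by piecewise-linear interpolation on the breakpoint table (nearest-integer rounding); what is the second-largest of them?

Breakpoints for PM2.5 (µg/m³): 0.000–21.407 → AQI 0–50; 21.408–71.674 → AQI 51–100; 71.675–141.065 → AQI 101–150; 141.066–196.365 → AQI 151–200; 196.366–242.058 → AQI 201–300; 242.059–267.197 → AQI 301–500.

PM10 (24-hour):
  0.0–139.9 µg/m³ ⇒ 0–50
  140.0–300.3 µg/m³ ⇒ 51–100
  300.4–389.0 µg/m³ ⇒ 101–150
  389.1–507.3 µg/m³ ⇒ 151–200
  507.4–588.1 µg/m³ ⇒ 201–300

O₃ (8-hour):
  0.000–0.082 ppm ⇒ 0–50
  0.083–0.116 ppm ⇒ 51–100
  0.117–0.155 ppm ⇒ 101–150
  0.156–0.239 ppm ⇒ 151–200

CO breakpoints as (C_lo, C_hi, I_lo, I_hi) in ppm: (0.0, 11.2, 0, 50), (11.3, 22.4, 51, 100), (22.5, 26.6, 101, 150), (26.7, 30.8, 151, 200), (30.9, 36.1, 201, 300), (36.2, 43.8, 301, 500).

PM2.5: 50.455 lies in 21.408–71.674, so I_lo=51, I_hi=100, C_lo=21.408, C_hi=71.674.
(100−51)/(71.674−21.408) × (50.455−21.408) + 51 = 49/50.266 × 29.047 + 51 ≈ 79.32 → 79.
PM10: 236.1 ∈ [140.0, 300.3] ↔ index [51, 100].
51 + (236.1−140.0)·(100−51)/(300.3−140.0) = 51 + 96.1·49/160.3 ≈ 80.38, so AQI = 80.
O₃: row 0.156–0.239 (AQI 151–200). (200−151)·(0.165−0.156)/(0.239−0.156) + 151 = 49·0.009/0.083 + 151 ≈ 156.31 → 156.
CO: 41.0 lies in 36.2–43.8, so I_lo=301, I_hi=500, C_lo=36.2, C_hi=43.8.
(500−301)/(43.8−36.2) × (41.0−36.2) + 301 = 199/7.6 × 4.8 + 301 ≈ 426.68 → 427.
Sub-indices: PM2.5→79, PM10→80, O₃→156, CO→427. Ranked high→low: 427, 156, 80, 79. Second-highest sub-index = 156.

156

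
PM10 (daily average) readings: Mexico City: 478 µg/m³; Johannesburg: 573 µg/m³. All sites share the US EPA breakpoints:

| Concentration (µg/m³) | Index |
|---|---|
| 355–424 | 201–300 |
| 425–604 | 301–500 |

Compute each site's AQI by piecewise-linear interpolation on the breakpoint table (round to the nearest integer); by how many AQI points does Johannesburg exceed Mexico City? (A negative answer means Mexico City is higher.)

106

Mexico City: 478 lies in 425–604, so I_lo=301, I_hi=500, C_lo=425, C_hi=604.
(500−301)/(604−425) × (478−425) + 301 = 199/179 × 53 + 301 ≈ 359.92 → 360.
Johannesburg: row 425–604 (AQI 301–500). (500−301)·(573−425)/(604−425) + 301 = 199·148/179 + 301 ≈ 465.54 → 466.
AQIs: Mexico City=360, Johannesburg=466. Johannesburg (466) − Mexico City (360) = 106.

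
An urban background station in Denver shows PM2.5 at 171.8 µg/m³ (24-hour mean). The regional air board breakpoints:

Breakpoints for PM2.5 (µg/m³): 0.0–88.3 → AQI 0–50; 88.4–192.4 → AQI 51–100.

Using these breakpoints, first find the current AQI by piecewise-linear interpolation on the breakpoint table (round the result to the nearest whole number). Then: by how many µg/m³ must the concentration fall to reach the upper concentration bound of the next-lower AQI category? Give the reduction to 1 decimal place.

PM2.5: 171.8 lies in 88.4–192.4, so I_lo=51, I_hi=100, C_lo=88.4, C_hi=192.4.
(100−51)/(192.4−88.4) × (171.8−88.4) + 51 = 49/104.0 × 83.4 + 51 ≈ 90.29 → 90.
Current AQI 90 is in the Moderate range (51–100). The next-lower category tops out at AQI 50, whose upper concentration bound is 88.3 µg/m³.
Reduction needed = 171.8 − 88.3 = 83.5 µg/m³.

83.5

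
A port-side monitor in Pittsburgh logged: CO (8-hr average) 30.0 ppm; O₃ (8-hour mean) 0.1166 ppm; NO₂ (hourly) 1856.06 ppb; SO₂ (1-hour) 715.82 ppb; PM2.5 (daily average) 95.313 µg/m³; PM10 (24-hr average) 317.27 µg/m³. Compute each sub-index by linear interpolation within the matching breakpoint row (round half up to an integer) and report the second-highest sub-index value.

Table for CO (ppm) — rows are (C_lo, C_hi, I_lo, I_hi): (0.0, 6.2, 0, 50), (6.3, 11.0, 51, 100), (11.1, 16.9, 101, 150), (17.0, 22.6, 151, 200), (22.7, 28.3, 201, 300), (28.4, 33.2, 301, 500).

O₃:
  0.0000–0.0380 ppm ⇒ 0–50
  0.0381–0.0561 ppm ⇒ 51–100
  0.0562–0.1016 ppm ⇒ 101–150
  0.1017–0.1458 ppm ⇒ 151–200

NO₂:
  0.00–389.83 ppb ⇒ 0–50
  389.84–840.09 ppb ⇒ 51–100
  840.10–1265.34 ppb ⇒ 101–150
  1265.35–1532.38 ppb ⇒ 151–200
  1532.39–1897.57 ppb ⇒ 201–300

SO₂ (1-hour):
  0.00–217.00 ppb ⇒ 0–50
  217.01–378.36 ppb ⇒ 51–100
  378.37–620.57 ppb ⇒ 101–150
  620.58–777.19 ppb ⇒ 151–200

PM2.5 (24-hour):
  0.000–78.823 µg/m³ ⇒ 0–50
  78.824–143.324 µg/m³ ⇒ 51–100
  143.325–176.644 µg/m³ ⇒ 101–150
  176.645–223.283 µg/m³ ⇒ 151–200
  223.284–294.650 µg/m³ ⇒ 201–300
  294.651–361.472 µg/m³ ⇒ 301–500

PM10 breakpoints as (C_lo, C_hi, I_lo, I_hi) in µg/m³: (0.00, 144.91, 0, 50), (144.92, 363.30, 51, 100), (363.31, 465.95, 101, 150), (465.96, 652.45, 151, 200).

289

CO 30.0: bracket 28.4–33.2 → index 301–500; slope 199/4.8, offset 1.6.
AQI = 301 + 199/4.8·1.6 ≈ 367.33 ⇒ 367.
O₃ 0.1166: bracket 0.1017–0.1458 → index 151–200; slope 49/0.0441, offset 0.0149.
AQI = 151 + 49/0.0441·0.0149 ≈ 167.56 ⇒ 168.
NO₂: 1856.06 lies in 1532.39–1897.57, so I_lo=201, I_hi=300, C_lo=1532.39, C_hi=1897.57.
(300−201)/(1897.57−1532.39) × (1856.06−1532.39) + 201 = 99/365.18 × 323.67 + 201 ≈ 288.75 → 289.
SO₂: 715.82 lies in 620.58–777.19, so I_lo=151, I_hi=200, C_lo=620.58, C_hi=777.19.
(200−151)/(777.19−620.58) × (715.82−620.58) + 151 = 49/156.61 × 95.24 + 151 ≈ 180.80 → 181.
PM2.5: 95.313 ∈ [78.824, 143.324] ↔ index [51, 100].
51 + (95.313−78.824)·(100−51)/(143.324−78.824) = 51 + 16.489·49/64.500 ≈ 63.53, so AQI = 64.
PM10: row 144.92–363.30 (AQI 51–100). (100−51)·(317.27−144.92)/(363.30−144.92) + 51 = 49·172.35/218.38 + 51 ≈ 89.67 → 90.
Sub-indices: CO→367, O₃→168, NO₂→289, SO₂→181, PM2.5→64, PM10→90. Ranked high→low: 367, 289, 181, 168, 90, 64. Second-highest sub-index = 289.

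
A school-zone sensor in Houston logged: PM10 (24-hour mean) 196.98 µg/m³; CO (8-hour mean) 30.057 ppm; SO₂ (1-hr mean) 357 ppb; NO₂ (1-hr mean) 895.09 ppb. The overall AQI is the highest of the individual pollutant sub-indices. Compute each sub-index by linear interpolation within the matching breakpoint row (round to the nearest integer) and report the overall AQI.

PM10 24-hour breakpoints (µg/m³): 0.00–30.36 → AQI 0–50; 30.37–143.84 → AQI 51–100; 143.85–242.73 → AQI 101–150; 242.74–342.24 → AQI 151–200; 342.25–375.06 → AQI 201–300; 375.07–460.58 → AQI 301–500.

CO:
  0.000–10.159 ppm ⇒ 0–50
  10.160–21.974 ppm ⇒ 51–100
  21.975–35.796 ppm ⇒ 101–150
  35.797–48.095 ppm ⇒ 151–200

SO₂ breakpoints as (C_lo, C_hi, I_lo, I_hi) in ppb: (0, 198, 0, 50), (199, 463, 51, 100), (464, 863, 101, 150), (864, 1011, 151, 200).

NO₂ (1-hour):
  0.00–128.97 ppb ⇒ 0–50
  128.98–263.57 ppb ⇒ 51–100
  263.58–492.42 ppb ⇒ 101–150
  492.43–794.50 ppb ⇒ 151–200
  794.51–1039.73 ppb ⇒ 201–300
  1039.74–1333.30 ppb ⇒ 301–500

PM10 196.98: bracket 143.85–242.73 → index 101–150; slope 49/98.88, offset 53.13.
AQI = 101 + 49/98.88·53.13 ≈ 127.33 ⇒ 127.
CO: 30.057 ∈ [21.975, 35.796] ↔ index [101, 150].
101 + (30.057−21.975)·(150−101)/(35.796−21.975) = 101 + 8.082·49/13.821 ≈ 129.65, so AQI = 130.
SO₂: row 199–463 (AQI 51–100). (100−51)·(357−199)/(463−199) + 51 = 49·158/264 + 51 ≈ 80.33 → 80.
NO₂: row 794.51–1039.73 (AQI 201–300). (300−201)·(895.09−794.51)/(1039.73−794.51) + 201 = 99·100.58/245.22 + 201 ≈ 241.61 → 242.
Sub-indices: PM10→127, CO→130, SO₂→80, NO₂→242. Overall AQI = max = 242; dominant pollutant is NO₂.

242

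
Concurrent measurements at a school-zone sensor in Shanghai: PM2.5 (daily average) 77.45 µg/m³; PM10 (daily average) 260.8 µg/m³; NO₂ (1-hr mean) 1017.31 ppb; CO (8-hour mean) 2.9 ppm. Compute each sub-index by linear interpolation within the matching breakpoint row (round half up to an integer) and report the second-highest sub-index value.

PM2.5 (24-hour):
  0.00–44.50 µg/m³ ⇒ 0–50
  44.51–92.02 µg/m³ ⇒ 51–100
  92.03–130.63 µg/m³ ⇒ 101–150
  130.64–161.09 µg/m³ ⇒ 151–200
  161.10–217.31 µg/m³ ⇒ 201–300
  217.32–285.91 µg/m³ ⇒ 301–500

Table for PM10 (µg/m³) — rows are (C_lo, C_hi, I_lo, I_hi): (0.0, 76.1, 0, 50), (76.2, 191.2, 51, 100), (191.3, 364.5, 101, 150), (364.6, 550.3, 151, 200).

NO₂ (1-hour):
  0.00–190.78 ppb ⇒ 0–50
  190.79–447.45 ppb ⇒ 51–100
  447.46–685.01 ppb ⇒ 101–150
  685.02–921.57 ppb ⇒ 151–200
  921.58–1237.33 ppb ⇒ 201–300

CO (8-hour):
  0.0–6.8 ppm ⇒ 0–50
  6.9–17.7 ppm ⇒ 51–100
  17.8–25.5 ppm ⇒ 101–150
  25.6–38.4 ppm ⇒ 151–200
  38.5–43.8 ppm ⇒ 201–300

PM2.5: 77.45 ∈ [44.51, 92.02] ↔ index [51, 100].
51 + (77.45−44.51)·(100−51)/(92.02−44.51) = 51 + 32.94·49/47.51 ≈ 84.97, so AQI = 85.
PM10 260.8: bracket 191.3–364.5 → index 101–150; slope 49/173.2, offset 69.5.
AQI = 101 + 49/173.2·69.5 ≈ 120.66 ⇒ 121.
NO₂: row 921.58–1237.33 (AQI 201–300). (300−201)·(1017.31−921.58)/(1237.33−921.58) + 201 = 99·95.73/315.75 + 201 ≈ 231.02 → 231.
CO: 2.9 ∈ [0.0, 6.8] ↔ index [0, 50].
0 + (2.9−0.0)·(50−0)/(6.8−0.0) = 0 + 2.9·50/6.8 ≈ 21.32, so AQI = 21.
Sub-indices: PM2.5→85, PM10→121, NO₂→231, CO→21. Ranked high→low: 231, 121, 85, 21. Second-highest sub-index = 121.

121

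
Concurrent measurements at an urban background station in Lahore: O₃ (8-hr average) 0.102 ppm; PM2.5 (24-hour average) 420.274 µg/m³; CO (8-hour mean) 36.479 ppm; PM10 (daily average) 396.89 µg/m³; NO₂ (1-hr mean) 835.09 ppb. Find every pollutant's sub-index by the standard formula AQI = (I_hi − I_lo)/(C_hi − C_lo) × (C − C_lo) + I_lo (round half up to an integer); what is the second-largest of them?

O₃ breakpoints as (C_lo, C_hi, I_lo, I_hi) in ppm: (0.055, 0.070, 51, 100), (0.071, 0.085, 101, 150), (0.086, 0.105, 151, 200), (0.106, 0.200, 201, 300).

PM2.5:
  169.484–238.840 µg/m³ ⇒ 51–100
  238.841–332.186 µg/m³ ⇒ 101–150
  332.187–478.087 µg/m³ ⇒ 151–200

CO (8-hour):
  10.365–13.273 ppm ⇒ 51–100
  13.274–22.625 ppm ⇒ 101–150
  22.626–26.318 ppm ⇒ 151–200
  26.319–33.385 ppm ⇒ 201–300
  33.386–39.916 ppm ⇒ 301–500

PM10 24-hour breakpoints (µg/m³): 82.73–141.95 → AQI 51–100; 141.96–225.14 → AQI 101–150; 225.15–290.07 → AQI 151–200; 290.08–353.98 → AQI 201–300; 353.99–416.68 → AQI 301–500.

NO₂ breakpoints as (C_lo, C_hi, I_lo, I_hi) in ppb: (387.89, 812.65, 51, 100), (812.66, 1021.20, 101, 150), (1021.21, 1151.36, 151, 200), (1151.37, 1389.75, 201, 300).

O₃: 0.102 ∈ [0.086, 0.105] ↔ index [151, 200].
151 + (0.102−0.086)·(200−151)/(0.105−0.086) = 151 + 0.016·49/0.019 ≈ 192.26, so AQI = 192.
PM2.5: 420.274 ∈ [332.187, 478.087] ↔ index [151, 200].
151 + (420.274−332.187)·(200−151)/(478.087−332.187) = 151 + 88.087·49/145.900 ≈ 180.58, so AQI = 181.
CO: 36.479 ∈ [33.386, 39.916] ↔ index [301, 500].
301 + (36.479−33.386)·(500−301)/(39.916−33.386) = 301 + 3.093·199/6.530 ≈ 395.26, so AQI = 395.
PM10: 396.89 lies in 353.99–416.68, so I_lo=301, I_hi=500, C_lo=353.99, C_hi=416.68.
(500−301)/(416.68−353.99) × (396.89−353.99) + 301 = 199/62.69 × 42.90 + 301 ≈ 437.18 → 437.
NO₂: row 812.66–1021.20 (AQI 101–150). (150−101)·(835.09−812.66)/(1021.20−812.66) + 101 = 49·22.43/208.54 + 101 ≈ 106.27 → 106.
Sub-indices: O₃→192, PM2.5→181, CO→395, PM10→437, NO₂→106. Ranked high→low: 437, 395, 192, 181, 106. Second-highest sub-index = 395.

395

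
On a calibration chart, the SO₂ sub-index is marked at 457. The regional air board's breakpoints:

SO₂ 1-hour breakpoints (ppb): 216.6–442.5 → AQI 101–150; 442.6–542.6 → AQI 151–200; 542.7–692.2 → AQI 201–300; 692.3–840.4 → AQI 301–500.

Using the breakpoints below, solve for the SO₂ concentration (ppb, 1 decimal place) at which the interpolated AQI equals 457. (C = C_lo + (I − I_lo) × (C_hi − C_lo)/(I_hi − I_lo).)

AQI 457 lies in the 301–500 band, which corresponds to 692.3–840.4 ppb.
C = 692.3 + (457−301)×(840.4−692.3)/(500−301) = 692.3 + 156×148.1/199 ≈ 808.398 ppb → 808.4 ppb to 1 dp.

808.4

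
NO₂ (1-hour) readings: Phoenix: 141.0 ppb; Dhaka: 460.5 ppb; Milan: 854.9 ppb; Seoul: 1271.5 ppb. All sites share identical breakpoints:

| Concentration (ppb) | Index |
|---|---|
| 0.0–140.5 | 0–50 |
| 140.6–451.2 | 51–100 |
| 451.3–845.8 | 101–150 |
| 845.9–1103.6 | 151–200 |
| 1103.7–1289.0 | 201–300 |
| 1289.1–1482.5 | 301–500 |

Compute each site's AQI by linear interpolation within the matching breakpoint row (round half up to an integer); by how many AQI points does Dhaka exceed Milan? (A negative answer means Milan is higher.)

Phoenix: row 140.6–451.2 (AQI 51–100). (100−51)·(141.0−140.6)/(451.2−140.6) + 51 = 49·0.4/310.6 + 51 ≈ 51.06 → 51.
Dhaka: 460.5 ∈ [451.3, 845.8] ↔ index [101, 150].
101 + (460.5−451.3)·(150−101)/(845.8−451.3) = 101 + 9.2·49/394.5 ≈ 102.14, so AQI = 102.
Milan: row 845.9–1103.6 (AQI 151–200). (200−151)·(854.9−845.9)/(1103.6−845.9) + 151 = 49·9.0/257.7 + 151 ≈ 152.71 → 153.
Seoul: 1271.5 ∈ [1103.7, 1289.0] ↔ index [201, 300].
201 + (1271.5−1103.7)·(300−201)/(1289.0−1103.7) = 201 + 167.8·99/185.3 ≈ 290.65, so AQI = 291.
AQIs: Phoenix=51, Dhaka=102, Milan=153, Seoul=291. Dhaka (102) − Milan (153) = -51.

-51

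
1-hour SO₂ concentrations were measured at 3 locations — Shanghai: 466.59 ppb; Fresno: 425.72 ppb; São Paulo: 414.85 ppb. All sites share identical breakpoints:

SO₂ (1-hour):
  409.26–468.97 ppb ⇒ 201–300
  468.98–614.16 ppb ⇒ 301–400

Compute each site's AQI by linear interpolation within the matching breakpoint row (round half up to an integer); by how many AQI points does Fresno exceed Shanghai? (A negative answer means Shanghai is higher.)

Shanghai: 466.59 lies in 409.26–468.97, so I_lo=201, I_hi=300, C_lo=409.26, C_hi=468.97.
(300−201)/(468.97−409.26) × (466.59−409.26) + 201 = 99/59.71 × 57.33 + 201 ≈ 296.05 → 296.
Fresno: row 409.26–468.97 (AQI 201–300). (300−201)·(425.72−409.26)/(468.97−409.26) + 201 = 99·16.46/59.71 + 201 ≈ 228.29 → 228.
São Paulo: 414.85 lies in 409.26–468.97, so I_lo=201, I_hi=300, C_lo=409.26, C_hi=468.97.
(300−201)/(468.97−409.26) × (414.85−409.26) + 201 = 99/59.71 × 5.59 + 201 ≈ 210.27 → 210.
AQIs: Shanghai=296, Fresno=228, São Paulo=210. Fresno (228) − Shanghai (296) = -68.

-68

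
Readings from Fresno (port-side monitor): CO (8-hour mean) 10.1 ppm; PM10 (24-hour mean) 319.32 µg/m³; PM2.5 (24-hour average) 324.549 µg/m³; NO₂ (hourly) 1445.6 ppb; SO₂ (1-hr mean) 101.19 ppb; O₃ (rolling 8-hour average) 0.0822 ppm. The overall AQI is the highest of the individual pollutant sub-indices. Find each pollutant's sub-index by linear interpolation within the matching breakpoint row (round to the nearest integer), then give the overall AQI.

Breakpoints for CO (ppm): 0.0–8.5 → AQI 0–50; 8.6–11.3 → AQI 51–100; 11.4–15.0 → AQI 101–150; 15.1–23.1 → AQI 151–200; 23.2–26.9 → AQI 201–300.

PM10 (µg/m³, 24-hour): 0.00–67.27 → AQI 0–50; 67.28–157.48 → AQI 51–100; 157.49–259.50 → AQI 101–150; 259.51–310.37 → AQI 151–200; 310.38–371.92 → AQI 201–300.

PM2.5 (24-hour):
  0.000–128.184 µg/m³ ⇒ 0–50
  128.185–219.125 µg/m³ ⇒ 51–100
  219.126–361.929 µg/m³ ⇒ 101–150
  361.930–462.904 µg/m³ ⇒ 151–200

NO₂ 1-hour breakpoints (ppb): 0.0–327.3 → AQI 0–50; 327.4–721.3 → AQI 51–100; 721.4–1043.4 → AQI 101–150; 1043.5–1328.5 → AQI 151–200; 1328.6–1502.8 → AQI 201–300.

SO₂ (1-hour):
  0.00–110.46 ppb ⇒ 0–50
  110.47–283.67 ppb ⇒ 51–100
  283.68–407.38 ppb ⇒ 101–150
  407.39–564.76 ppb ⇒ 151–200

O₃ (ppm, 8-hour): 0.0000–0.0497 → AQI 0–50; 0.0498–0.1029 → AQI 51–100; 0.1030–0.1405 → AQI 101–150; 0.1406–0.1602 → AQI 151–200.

267

CO 10.1: bracket 8.6–11.3 → index 51–100; slope 49/2.7, offset 1.5.
AQI = 51 + 49/2.7·1.5 ≈ 78.22 ⇒ 78.
PM10: 319.32 lies in 310.38–371.92, so I_lo=201, I_hi=300, C_lo=310.38, C_hi=371.92.
(300−201)/(371.92−310.38) × (319.32−310.38) + 201 = 99/61.54 × 8.94 + 201 ≈ 215.38 → 215.
PM2.5: 324.549 lies in 219.126–361.929, so I_lo=101, I_hi=150, C_lo=219.126, C_hi=361.929.
(150−101)/(361.929−219.126) × (324.549−219.126) + 101 = 49/142.803 × 105.423 + 101 ≈ 137.17 → 137.
NO₂ 1445.6: bracket 1328.6–1502.8 → index 201–300; slope 99/174.2, offset 117.0.
AQI = 201 + 99/174.2·117.0 ≈ 267.49 ⇒ 267.
SO₂: row 0.00–110.46 (AQI 0–50). (50−0)·(101.19−0.00)/(110.46−0.00) + 0 = 50·101.19/110.46 + 0 ≈ 45.80 → 46.
O₃: 0.0822 lies in 0.0498–0.1029, so I_lo=51, I_hi=100, C_lo=0.0498, C_hi=0.1029.
(100−51)/(0.1029−0.0498) × (0.0822−0.0498) + 51 = 49/0.0531 × 0.0324 + 51 ≈ 80.90 → 81.
Sub-indices: CO→78, PM10→215, PM2.5→137, NO₂→267, SO₂→46, O₃→81. Overall AQI = max = 267; dominant pollutant is NO₂.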